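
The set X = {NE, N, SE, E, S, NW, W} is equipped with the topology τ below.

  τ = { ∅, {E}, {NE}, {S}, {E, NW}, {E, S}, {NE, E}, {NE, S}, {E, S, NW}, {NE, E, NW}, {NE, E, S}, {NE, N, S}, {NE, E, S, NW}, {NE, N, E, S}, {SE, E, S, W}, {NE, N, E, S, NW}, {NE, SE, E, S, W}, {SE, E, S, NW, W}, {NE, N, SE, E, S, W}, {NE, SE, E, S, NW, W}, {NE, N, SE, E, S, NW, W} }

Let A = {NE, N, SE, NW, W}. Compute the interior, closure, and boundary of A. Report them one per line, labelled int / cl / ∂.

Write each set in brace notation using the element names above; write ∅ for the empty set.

U open, U⊆A: ∅, {NE}. int(A) = ⋃ = {NE}
X∖A={E, S}, int(X∖A)={E, S}, hence cl(A)={NE, N, SE, NW, W}
∂A: remove int from cl → {N, SE, NW, W}

int(A) = {NE}
cl(A)  = {NE, N, SE, NW, W}
∂A     = {N, SE, NW, W}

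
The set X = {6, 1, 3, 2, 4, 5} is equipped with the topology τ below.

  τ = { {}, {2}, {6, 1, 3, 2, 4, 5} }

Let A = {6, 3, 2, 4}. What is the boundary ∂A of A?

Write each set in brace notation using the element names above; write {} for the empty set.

{6, 1, 3, 4, 5}

open subsets of A: {}, {2}; so int(A) = {2}
closure: X∖int(X∖A) = X∖{} = {6, 1, 3, 2, 4, 5}
∂A = {6, 1, 3, 2, 4, 5} minus {2} = {6, 1, 3, 4, 5}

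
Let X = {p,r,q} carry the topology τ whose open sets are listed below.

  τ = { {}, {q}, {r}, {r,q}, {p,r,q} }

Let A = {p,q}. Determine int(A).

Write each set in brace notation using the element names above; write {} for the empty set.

U open, U⊆A: {}, {q}. int(A) = ⋃ = {q}

{q}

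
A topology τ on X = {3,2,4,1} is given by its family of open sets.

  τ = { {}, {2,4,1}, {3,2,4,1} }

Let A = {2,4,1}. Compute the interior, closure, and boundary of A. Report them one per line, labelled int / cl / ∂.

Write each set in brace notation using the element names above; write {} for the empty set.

U open, U⊆A: {}, {2,4,1}. int(A) = ⋃ = {2,4,1}
X∖A={3}, int(X∖A)={}, hence cl(A)={3,2,4,1}
∂A: remove int from cl → {3}

int(A) = {2,4,1}
cl(A)  = {3,2,4,1}
∂A     = {3}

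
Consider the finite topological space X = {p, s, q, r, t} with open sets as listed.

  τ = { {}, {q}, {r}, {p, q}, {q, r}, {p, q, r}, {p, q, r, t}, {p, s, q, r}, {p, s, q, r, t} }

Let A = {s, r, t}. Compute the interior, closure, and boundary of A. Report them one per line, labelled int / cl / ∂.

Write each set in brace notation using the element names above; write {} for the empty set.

open subsets of A: {}, {r}; so int(A) = {r}
closure: X∖int(X∖A) = X∖{p, q} = {s, r, t}
∂A = {s, r, t} minus {r} = {s, t}

int(A) = {r}
cl(A)  = {s, r, t}
∂A     = {s, t}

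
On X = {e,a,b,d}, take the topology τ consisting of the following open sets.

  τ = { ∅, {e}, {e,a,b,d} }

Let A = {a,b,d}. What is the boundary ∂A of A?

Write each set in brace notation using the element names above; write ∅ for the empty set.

interior: largest open inside A is ∅ (from ∅)
cl via duality: int({e}) = {e}, so X∖{e} = {a,b,d}
cl∖int = {a,b,d}

{a,b,d}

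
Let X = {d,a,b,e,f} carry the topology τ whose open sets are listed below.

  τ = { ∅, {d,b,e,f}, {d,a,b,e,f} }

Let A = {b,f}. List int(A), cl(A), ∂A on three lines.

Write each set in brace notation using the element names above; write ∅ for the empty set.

opens ⊆ A: ∅; union → int = ∅
complement {d,a,e}; its interior ∅; cl(A) = X∖∅ = {d,a,b,e,f}
boundary = {d,a,b,e,f} ∖ ∅ = {d,a,b,e,f}

int(A) = ∅
cl(A)  = {d,a,b,e,f}
∂A     = {d,a,b,e,f}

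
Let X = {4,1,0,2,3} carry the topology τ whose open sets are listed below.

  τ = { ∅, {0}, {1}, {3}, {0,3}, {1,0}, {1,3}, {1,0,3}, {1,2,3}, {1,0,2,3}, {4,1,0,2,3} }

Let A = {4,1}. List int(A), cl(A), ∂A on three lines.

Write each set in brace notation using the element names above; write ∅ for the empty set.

U open, U⊆A: ∅, {1}. int(A) = ⋃ = {1}
X∖A={0,2,3}, int(X∖A)={0,3}, hence cl(A)={4,1,2}
∂A: remove int from cl → {4,2}

int(A) = {1}
cl(A)  = {4,1,2}
∂A     = {4,2}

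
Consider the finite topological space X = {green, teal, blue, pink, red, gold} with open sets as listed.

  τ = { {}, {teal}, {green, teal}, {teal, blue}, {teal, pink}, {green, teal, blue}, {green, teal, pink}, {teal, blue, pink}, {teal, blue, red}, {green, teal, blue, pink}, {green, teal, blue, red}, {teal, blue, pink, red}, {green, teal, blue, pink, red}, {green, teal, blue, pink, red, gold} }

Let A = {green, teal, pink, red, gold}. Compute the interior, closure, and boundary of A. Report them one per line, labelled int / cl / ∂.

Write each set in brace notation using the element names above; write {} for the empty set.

interior: largest open inside A is {green, teal, pink} (from {}, {teal}, {green, teal}, {teal, pink}, {green, teal, pink})
cl via duality: int({blue}) = {}, so X∖{} = {green, teal, blue, pink, red, gold}
cl∖int = {blue, red, gold}

int(A) = {green, teal, pink}
cl(A)  = {green, teal, blue, pink, red, gold}
∂A     = {blue, red, gold}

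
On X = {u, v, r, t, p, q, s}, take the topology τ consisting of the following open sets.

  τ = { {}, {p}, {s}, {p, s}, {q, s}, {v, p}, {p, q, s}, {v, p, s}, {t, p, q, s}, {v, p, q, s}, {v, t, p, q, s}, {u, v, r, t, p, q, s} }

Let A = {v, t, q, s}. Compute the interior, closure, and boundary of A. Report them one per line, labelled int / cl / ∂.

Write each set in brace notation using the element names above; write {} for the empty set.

int(A) = {q, s}
cl(A)  = {u, v, r, t, q, s}
∂A     = {u, v, r, t}

open subsets of A: {}, {s}, {q, s}; so int(A) = {q, s}
closure: X∖int(X∖A) = X∖{p} = {u, v, r, t, q, s}
∂A = {u, v, r, t, q, s} minus {q, s} = {u, v, r, t}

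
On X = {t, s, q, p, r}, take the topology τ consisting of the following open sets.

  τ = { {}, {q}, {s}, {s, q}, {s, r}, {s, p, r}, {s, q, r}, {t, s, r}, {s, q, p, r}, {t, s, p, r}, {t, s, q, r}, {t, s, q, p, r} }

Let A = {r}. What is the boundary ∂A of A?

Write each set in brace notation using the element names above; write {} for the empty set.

{t, p, r}

open subsets of A: {}; so int(A) = {}
closure: X∖int(X∖A) = X∖{s, q} = {t, p, r}
∂A = {t, p, r} minus {} = {t, p, r}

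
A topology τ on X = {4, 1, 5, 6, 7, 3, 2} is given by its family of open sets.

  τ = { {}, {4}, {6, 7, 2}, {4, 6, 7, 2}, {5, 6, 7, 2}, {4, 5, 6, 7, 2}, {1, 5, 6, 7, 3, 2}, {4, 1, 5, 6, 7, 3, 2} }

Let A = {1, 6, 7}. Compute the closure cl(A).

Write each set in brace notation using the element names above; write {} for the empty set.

{1, 5, 6, 7, 3, 2}

closure: X∖int(X∖A) = X∖{4} = {1, 5, 6, 7, 3, 2}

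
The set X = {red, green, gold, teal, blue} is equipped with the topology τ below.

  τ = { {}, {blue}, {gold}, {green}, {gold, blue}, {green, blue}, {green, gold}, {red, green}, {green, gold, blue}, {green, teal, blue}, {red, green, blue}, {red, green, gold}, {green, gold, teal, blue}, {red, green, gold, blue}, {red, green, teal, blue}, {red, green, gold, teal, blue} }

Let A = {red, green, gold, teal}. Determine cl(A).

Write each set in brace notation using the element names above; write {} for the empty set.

X∖A={blue}, int(X∖A)={blue}, hence cl(A)={red, green, gold, teal}

{red, green, gold, teal}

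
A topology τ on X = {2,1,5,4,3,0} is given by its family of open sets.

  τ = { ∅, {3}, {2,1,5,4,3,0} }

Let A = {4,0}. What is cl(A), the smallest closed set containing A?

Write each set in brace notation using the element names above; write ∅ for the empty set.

{2,1,5,4,0}

closure: X∖int(X∖A) = X∖{3} = {2,1,5,4,0}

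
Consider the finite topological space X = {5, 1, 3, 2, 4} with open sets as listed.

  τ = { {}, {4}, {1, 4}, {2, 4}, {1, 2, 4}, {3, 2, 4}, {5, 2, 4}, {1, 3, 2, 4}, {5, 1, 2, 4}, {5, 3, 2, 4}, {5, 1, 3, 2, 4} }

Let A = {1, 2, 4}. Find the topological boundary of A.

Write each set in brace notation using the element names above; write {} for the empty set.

open subsets of A: {}, {4}, {2, 4}, {1, 4}, {1, 2, 4}; so int(A) = {1, 2, 4}
closure: X∖int(X∖A) = X∖{} = {5, 1, 3, 2, 4}
∂A = {5, 1, 3, 2, 4} minus {1, 2, 4} = {5, 3}

{5, 3}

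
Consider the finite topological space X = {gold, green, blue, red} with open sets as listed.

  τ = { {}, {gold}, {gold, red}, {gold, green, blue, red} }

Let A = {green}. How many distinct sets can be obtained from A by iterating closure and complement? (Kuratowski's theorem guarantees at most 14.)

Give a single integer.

closure: X∖int(X∖A) = X∖{gold, red} = {green, blue}
Let k=closure and c=complement:
  1. A     = {green}
  2. kA    = {green, blue}
  3. cA    = {gold, blue, red}
  4. ckA   = {gold, red}
  5. kcA   = {gold, green, blue, red}
  6. ckcA  = {}
— saturated at 6

6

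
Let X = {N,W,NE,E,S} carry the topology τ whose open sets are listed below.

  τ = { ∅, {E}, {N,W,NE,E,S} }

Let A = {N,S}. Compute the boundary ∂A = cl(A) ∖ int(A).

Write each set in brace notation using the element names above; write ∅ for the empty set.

{N,W,NE,S}

U open, U⊆A: ∅. int(A) = ⋃ = ∅
X∖A={W,NE,E}, int(X∖A)={E}, hence cl(A)={N,W,NE,S}
∂A: remove int from cl → {N,W,NE,S}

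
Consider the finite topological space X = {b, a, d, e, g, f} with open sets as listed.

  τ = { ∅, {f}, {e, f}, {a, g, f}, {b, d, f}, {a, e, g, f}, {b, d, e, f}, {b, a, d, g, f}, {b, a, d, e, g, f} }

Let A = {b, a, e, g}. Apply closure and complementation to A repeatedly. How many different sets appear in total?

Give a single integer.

6

cl via duality: int({d, f}) = {f}, so X∖{f} = {b, a, d, e, g}
Write k for closure, c for complement:
  1. A     = {b, a, e, g}
  2. kA    = {b, a, d, e, g}
  3. cA    = {d, f}
  4. ckA   = {f}
  5. kcA   = {b, a, d, e, g, f}
  6. ckcA  = ∅
applying k or c yields no new set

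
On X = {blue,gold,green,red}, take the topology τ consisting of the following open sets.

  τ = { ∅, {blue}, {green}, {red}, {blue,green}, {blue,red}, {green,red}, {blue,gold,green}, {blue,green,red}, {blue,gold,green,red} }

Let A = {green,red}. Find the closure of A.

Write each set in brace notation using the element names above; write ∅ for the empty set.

{gold,green,red}

X∖A={blue,gold}, int(X∖A)={blue}, hence cl(A)={gold,green,red}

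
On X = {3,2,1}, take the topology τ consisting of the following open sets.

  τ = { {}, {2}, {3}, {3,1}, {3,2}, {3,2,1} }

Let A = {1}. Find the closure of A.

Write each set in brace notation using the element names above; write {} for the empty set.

closure: X∖int(X∖A) = X∖{3,2} = {1}

{1}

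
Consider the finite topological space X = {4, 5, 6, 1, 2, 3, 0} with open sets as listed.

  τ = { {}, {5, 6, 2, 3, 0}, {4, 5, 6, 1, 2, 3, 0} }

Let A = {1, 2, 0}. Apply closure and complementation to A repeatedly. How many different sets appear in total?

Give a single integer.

cl via duality: int({4, 5, 6, 3}) = {}, so X∖{} = {4, 5, 6, 1, 2, 3, 0}
Write k for closure, c for complement:
  1. A     = {1, 2, 0}
  2. kA    = {4, 5, 6, 1, 2, 3, 0}
  3. cA    = {4, 5, 6, 3}
  4. ckA   = {}
applying k or c yields no new set

4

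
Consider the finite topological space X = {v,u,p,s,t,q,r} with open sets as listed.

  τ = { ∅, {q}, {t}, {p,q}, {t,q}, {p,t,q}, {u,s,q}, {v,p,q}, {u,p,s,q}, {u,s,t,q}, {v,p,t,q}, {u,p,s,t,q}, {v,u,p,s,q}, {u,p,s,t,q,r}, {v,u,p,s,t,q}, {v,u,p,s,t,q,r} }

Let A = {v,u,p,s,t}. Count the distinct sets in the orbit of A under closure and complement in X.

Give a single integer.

8

cl via duality: int({q,r}) = {q}, so X∖{q} = {v,u,p,s,t,r}
Write k for closure, c for complement:
  1. A     = {v,u,p,s,t}
  2. kA    = {v,u,p,s,t,r}
  3. cA    = {q,r}
  4. ckA   = {q}
  5. kcA   = {v,u,p,s,q,r}
  6. ckcA  = {t}
  7. kckcA = {t,r}
  8. ckckcA = {v,u,p,s,q}
applying k or c yields no new set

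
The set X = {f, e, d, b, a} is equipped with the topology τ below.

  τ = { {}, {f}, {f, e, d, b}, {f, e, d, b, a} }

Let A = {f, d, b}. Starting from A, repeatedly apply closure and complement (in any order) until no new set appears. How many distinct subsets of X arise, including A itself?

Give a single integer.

complement {e, a}; its interior {}; cl(A) = X∖{} = {f, e, d, b, a}
With k = closure, c = complement:
  1. A     = {f, d, b}
  2. kA    = {f, e, d, b, a}
  3. cA    = {e, a}
  4. ckA   = {}
  5. kcA   = {e, d, b, a}
  6. ckcA  = {f}
k, c of each give nothing new

6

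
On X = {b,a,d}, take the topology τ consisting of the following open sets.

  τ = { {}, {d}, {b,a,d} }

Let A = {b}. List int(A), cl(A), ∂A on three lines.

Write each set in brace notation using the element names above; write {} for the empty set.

int(A) = {}
cl(A)  = {b,a}
∂A     = {b,a}

opens ⊆ A: {}; union → int = {}
complement {a,d}; its interior {d}; cl(A) = X∖{d} = {b,a}
boundary = {b,a} ∖ {} = {b,a}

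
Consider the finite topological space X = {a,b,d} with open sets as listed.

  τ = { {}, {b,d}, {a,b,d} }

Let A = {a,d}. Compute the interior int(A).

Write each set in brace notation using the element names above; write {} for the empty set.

{}

opens ⊆ A: {}; union → int = {}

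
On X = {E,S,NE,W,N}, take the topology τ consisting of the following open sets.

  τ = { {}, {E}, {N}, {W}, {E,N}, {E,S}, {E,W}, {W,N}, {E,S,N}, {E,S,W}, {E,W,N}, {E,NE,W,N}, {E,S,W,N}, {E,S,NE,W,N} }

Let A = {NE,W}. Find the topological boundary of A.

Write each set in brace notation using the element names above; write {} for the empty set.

{NE}

opens ⊆ A: {}, {W}; union → int = {W}
complement {E,S,N}; its interior {E,S,N}; cl(A) = X∖{E,S,N} = {NE,W}
boundary = {NE,W} ∖ {W} = {NE}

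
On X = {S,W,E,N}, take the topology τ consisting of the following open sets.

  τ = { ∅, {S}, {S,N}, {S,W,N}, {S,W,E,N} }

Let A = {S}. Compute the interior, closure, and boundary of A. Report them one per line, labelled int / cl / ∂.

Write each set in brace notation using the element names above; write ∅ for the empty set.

int(A) = {S}
cl(A)  = {S,W,E,N}
∂A     = {W,E,N}

U open, U⊆A: ∅, {S}. int(A) = ⋃ = {S}
X∖A={W,E,N}, int(X∖A)=∅, hence cl(A)={S,W,E,N}
∂A: remove int from cl → {W,E,N}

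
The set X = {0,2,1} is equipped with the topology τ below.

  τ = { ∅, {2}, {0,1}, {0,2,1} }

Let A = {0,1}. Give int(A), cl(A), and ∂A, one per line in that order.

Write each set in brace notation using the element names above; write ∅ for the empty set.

opens ⊆ A: ∅, {0,1}; union → int = {0,1}
complement {2}; its interior {2}; cl(A) = X∖{2} = {0,1}
boundary = {0,1} ∖ {0,1} = ∅

int(A) = {0,1}
cl(A)  = {0,1}
∂A     = ∅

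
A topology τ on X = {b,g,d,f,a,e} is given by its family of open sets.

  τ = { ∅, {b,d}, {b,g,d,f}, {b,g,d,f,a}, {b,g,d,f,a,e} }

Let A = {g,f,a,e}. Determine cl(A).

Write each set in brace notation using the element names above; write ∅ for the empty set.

X∖A={b,d}, int(X∖A)={b,d}, hence cl(A)={g,f,a,e}

{g,f,a,e}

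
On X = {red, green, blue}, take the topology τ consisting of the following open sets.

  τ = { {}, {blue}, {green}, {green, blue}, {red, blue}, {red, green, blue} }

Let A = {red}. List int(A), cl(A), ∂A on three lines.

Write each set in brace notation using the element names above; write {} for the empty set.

int(A) = {}
cl(A)  = {red}
∂A     = {red}

open subsets of A: {}; so int(A) = {}
closure: X∖int(X∖A) = X∖{green, blue} = {red}
∂A = {red} minus {} = {red}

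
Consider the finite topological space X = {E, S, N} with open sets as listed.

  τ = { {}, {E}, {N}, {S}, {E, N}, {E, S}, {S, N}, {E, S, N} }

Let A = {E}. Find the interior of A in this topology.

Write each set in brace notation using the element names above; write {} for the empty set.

U open, U⊆A: {}, {E}. int(A) = ⋃ = {E}

{E}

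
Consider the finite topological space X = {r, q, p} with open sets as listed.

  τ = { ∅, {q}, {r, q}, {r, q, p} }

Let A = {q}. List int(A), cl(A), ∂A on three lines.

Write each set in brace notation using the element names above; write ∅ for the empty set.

interior: largest open inside A is {q} (from ∅, {q})
cl via duality: int({r, p}) = ∅, so X∖∅ = {r, q, p}
cl∖int = {r, p}

int(A) = {q}
cl(A)  = {r, q, p}
∂A     = {r, p}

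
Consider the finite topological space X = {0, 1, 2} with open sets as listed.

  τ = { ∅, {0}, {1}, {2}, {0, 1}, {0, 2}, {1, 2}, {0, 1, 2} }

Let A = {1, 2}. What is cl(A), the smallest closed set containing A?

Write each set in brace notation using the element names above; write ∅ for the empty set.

cl via duality: int({0}) = {0}, so X∖{0} = {1, 2}

{1, 2}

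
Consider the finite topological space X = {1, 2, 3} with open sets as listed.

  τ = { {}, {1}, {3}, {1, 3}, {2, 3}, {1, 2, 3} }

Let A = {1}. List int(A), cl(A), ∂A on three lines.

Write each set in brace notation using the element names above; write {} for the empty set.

opens ⊆ A: {}, {1}; union → int = {1}
complement {2, 3}; its interior {2, 3}; cl(A) = X∖{2, 3} = {1}
boundary = {1} ∖ {1} = {}

int(A) = {1}
cl(A)  = {1}
∂A     = {}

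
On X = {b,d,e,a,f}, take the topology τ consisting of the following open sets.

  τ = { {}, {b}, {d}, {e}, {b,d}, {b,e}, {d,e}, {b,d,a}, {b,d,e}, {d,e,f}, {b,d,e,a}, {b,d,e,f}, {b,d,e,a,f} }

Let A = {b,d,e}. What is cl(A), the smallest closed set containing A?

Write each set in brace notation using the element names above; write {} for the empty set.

X∖A={a,f}, int(X∖A)={}, hence cl(A)={b,d,e,a,f}

{b,d,e,a,f}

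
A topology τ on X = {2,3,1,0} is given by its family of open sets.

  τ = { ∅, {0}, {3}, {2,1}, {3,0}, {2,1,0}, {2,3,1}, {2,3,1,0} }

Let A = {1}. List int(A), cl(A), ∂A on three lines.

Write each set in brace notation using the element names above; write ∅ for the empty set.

open subsets of A: ∅; so int(A) = ∅
closure: X∖int(X∖A) = X∖{3,0} = {2,1}
∂A = {2,1} minus ∅ = {2,1}

int(A) = ∅
cl(A)  = {2,1}
∂A     = {2,1}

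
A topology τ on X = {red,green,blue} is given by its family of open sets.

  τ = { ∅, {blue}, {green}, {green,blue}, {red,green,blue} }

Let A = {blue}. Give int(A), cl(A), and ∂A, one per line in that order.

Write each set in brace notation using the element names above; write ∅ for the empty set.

open subsets of A: ∅, {blue}; so int(A) = {blue}
closure: X∖int(X∖A) = X∖{green} = {red,blue}
∂A = {red,blue} minus {blue} = {red}

int(A) = {blue}
cl(A)  = {red,blue}
∂A     = {red}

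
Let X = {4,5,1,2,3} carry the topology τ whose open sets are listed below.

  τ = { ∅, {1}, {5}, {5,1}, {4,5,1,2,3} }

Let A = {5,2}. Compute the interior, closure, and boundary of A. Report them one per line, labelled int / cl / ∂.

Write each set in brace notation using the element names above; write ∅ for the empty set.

opens ⊆ A: ∅, {5}; union → int = {5}
complement {4,1,3}; its interior {1}; cl(A) = X∖{1} = {4,5,2,3}
boundary = {4,5,2,3} ∖ {5} = {4,2,3}

int(A) = {5}
cl(A)  = {4,5,2,3}
∂A     = {4,2,3}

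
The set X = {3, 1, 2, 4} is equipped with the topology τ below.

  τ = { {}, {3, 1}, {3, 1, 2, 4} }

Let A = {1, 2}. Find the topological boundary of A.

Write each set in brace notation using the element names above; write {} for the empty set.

{3, 1, 2, 4}

opens ⊆ A: {}; union → int = {}
complement {3, 4}; its interior {}; cl(A) = X∖{} = {3, 1, 2, 4}
boundary = {3, 1, 2, 4} ∖ {} = {3, 1, 2, 4}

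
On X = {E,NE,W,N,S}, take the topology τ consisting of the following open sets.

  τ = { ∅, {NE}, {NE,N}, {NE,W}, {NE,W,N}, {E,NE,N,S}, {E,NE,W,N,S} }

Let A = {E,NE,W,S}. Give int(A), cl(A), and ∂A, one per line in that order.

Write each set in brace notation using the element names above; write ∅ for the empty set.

open subsets of A: ∅, {NE}, {NE,W}; so int(A) = {NE,W}
closure: X∖int(X∖A) = X∖∅ = {E,NE,W,N,S}
∂A = {E,NE,W,N,S} minus {NE,W} = {E,N,S}

int(A) = {NE,W}
cl(A)  = {E,NE,W,N,S}
∂A     = {E,N,S}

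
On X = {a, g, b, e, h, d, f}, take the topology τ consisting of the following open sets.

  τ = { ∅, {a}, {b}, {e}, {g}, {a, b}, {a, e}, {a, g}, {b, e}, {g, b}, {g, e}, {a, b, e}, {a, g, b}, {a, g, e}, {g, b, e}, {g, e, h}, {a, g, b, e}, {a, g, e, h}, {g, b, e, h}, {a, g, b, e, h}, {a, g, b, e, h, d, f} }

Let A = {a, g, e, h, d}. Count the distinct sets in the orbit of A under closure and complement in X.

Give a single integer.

6

complement {b, f}; its interior {b}; cl(A) = X∖{b} = {a, g, e, h, d, f}
With k = closure, c = complement:
  1. A     = {a, g, e, h, d}
  2. kA    = {a, g, e, h, d, f}
  3. cA    = {b, f}
  4. ckA   = {b}
  5. kcA   = {b, d, f}
  6. ckcA  = {a, g, e, h}
k, c of each give nothing new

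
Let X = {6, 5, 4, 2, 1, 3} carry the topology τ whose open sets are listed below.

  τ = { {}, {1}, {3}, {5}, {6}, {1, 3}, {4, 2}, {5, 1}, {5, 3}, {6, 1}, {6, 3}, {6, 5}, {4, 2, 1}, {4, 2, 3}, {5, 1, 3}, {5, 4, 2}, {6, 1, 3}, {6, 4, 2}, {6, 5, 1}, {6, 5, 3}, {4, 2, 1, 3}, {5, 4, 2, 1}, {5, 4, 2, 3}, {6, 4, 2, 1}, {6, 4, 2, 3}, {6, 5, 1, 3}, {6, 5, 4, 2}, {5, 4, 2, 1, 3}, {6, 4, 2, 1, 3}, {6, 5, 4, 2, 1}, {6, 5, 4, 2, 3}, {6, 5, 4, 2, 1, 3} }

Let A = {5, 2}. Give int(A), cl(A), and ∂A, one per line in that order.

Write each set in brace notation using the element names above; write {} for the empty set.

U open, U⊆A: {}, {5}. int(A) = ⋃ = {5}
X∖A={6, 4, 1, 3}, int(X∖A)={6, 1, 3}, hence cl(A)={5, 4, 2}
∂A: remove int from cl → {4, 2}

int(A) = {5}
cl(A)  = {5, 4, 2}
∂A     = {4, 2}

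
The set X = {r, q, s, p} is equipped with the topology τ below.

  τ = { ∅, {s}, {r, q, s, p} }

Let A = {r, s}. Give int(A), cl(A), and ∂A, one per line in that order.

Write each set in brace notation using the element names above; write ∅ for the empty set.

int(A) = {s}
cl(A)  = {r, q, s, p}
∂A     = {r, q, p}

interior: largest open inside A is {s} (from ∅, {s})
cl via duality: int({q, p}) = ∅, so X∖∅ = {r, q, s, p}
cl∖int = {r, q, p}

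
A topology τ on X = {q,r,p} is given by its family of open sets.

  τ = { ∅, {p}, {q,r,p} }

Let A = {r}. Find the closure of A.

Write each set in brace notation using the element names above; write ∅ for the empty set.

{q,r}

closure: X∖int(X∖A) = X∖{p} = {q,r}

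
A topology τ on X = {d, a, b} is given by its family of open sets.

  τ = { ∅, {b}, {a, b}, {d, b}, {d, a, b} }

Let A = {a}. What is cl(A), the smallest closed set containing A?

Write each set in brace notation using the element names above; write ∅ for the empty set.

{a}

closure: X∖int(X∖A) = X∖{d, b} = {a}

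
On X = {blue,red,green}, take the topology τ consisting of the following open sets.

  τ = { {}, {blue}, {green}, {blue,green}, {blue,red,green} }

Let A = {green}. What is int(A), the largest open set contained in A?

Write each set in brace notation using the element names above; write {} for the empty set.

opens ⊆ A: {}, {green}; union → int = {green}

{green}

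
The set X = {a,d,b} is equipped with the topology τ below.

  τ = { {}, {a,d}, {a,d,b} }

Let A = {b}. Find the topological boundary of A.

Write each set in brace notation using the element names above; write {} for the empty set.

{b}

interior: largest open inside A is {} (from {})
cl via duality: int({a,d}) = {a,d}, so X∖{a,d} = {b}
cl∖int = {b}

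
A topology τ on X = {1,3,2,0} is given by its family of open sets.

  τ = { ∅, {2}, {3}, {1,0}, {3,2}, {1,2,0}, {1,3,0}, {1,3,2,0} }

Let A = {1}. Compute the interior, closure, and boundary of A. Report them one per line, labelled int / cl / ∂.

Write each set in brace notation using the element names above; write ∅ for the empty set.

interior: largest open inside A is ∅ (from ∅)
cl via duality: int({3,2,0}) = {3,2}, so X∖{3,2} = {1,0}
cl∖int = {1,0}

int(A) = ∅
cl(A)  = {1,0}
∂A     = {1,0}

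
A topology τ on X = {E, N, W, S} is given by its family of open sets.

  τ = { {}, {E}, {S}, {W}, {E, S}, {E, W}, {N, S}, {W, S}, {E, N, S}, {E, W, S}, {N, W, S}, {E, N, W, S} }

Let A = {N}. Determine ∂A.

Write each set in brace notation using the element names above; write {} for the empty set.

{N}

interior: largest open inside A is {} (from {})
cl via duality: int({E, W, S}) = {E, W, S}, so X∖{E, W, S} = {N}
cl∖int = {N}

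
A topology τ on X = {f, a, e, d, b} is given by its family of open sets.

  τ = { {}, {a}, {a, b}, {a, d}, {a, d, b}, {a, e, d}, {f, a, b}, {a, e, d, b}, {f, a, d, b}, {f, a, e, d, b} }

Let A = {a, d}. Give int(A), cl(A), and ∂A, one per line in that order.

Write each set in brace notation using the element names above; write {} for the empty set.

int(A) = {a, d}
cl(A)  = {f, a, e, d, b}
∂A     = {f, e, b}

opens ⊆ A: {}, {a}, {a, d}; union → int = {a, d}
complement {f, e, b}; its interior {}; cl(A) = X∖{} = {f, a, e, d, b}
boundary = {f, a, e, d, b} ∖ {a, d} = {f, e, b}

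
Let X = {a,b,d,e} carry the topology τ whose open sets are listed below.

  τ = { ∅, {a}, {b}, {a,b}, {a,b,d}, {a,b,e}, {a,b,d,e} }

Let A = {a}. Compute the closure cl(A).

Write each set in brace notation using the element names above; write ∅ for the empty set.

cl via duality: int({b,d,e}) = {b}, so X∖{b} = {a,d,e}

{a,d,e}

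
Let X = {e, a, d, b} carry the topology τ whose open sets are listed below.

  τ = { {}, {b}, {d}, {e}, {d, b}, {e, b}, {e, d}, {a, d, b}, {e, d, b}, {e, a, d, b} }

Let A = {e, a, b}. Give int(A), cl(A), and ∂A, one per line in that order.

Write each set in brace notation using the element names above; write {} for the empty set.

int(A) = {e, b}
cl(A)  = {e, a, b}
∂A     = {a}

interior: largest open inside A is {e, b} (from {}, {e}, {b}, {e, b})
cl via duality: int({d}) = {d}, so X∖{d} = {e, a, b}
cl∖int = {a}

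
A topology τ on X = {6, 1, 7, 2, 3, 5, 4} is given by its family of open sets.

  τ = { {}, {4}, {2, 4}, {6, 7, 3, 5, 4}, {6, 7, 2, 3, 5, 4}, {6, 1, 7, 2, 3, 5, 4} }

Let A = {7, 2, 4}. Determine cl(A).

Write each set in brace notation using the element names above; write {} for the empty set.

X∖A={6, 1, 3, 5}, int(X∖A)={}, hence cl(A)={6, 1, 7, 2, 3, 5, 4}

{6, 1, 7, 2, 3, 5, 4}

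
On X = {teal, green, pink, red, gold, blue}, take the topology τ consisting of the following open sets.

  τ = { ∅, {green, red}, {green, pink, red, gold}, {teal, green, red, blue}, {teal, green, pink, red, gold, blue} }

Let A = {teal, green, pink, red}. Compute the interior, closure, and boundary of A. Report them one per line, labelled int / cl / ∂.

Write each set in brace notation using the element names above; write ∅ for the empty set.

int(A) = {green, red}
cl(A)  = {teal, green, pink, red, gold, blue}
∂A     = {teal, pink, gold, blue}

opens ⊆ A: ∅, {green, red}; union → int = {green, red}
complement {gold, blue}; its interior ∅; cl(A) = X∖∅ = {teal, green, pink, red, gold, blue}
boundary = {teal, green, pink, red, gold, blue} ∖ {green, red} = {teal, pink, gold, blue}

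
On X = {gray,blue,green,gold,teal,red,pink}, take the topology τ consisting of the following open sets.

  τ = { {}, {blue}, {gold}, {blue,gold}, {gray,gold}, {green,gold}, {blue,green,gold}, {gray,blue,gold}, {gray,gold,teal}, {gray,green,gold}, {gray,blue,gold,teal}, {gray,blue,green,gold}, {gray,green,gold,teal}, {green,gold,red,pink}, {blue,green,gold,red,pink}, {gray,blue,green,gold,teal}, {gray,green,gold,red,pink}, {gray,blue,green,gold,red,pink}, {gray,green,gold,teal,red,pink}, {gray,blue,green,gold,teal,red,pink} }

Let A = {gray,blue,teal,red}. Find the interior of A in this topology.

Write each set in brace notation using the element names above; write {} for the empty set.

open subsets of A: {}, {blue}; so int(A) = {blue}

{blue}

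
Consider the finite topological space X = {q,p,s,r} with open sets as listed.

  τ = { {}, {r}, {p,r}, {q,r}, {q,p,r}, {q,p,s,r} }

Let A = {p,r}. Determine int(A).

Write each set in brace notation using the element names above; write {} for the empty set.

{p,r}

interior: largest open inside A is {p,r} (from {}, {r}, {p,r})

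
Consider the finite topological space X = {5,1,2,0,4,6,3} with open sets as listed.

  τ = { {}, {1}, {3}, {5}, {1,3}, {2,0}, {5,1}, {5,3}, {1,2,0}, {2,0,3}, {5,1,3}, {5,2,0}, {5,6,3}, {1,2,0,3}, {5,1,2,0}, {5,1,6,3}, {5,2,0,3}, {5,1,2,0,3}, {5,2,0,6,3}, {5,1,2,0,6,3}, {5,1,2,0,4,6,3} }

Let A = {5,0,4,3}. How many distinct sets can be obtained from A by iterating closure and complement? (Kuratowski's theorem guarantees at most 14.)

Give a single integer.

cl via duality: int({1,2,6}) = {1}, so X∖{1} = {5,2,0,4,6,3}
Write k for closure, c for complement:
  1. A     = {5,0,4,3}
  2. kA    = {5,2,0,4,6,3}
  3. cA    = {1,2,6}
  4. ckA   = {1}
  5. kcA   = {1,2,0,4,6}
  6. kckA  = {1,4}
  7. ckcA  = {5,3}
  8. ckckA = {5,2,0,6,3}
  9. kckcA = {5,4,6,3}
  10. ckckcA = {1,2,0}
  11. kckckcA = {1,2,0,4}
  12. ckckckcA = {5,6,3}
applying k or c yields no new set

12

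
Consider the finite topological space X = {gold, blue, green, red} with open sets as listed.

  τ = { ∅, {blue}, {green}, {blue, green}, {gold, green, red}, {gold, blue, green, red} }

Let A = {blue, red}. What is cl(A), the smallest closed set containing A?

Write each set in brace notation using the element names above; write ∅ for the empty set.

X∖A={gold, green}, int(X∖A)={green}, hence cl(A)={gold, blue, red}

{gold, blue, red}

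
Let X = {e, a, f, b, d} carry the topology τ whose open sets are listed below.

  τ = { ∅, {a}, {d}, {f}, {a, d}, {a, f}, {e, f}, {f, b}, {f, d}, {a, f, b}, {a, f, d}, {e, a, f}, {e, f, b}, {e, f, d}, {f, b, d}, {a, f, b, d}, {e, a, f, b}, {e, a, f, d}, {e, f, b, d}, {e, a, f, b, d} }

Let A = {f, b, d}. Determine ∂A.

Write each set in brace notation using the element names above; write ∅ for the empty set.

{e}

opens ⊆ A: ∅, {f}, {d}, {f, b}, {f, d}, {f, b, d}; union → int = {f, b, d}
complement {e, a}; its interior {a}; cl(A) = X∖{a} = {e, f, b, d}
boundary = {e, f, b, d} ∖ {f, b, d} = {e}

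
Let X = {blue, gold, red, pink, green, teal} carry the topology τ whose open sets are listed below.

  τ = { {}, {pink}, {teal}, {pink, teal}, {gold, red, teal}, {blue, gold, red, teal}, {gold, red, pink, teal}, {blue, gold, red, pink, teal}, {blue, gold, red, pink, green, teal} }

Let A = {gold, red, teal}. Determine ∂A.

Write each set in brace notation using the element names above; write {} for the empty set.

U open, U⊆A: {}, {teal}, {gold, red, teal}. int(A) = ⋃ = {gold, red, teal}
X∖A={blue, pink, green}, int(X∖A)={pink}, hence cl(A)={blue, gold, red, green, teal}
∂A: remove int from cl → {blue, green}

{blue, green}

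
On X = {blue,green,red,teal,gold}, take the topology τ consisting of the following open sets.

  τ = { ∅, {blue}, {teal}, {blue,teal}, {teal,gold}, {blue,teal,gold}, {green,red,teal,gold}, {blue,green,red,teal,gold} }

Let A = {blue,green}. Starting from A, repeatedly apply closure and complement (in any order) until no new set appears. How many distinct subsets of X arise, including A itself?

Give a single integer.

6

closure: X∖int(X∖A) = X∖{teal,gold} = {blue,green,red}
Let k=closure and c=complement:
  1. A     = {blue,green}
  2. kA    = {blue,green,red}
  3. cA    = {red,teal,gold}
  4. ckA   = {teal,gold}
  5. kcA   = {green,red,teal,gold}
  6. ckcA  = {blue}
— saturated at 6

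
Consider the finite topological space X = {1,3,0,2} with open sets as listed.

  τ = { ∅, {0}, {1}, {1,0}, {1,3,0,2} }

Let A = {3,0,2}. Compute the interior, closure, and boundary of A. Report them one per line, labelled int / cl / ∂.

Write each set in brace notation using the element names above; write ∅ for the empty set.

open subsets of A: ∅, {0}; so int(A) = {0}
closure: X∖int(X∖A) = X∖{1} = {3,0,2}
∂A = {3,0,2} minus {0} = {3,2}

int(A) = {0}
cl(A)  = {3,0,2}
∂A     = {3,2}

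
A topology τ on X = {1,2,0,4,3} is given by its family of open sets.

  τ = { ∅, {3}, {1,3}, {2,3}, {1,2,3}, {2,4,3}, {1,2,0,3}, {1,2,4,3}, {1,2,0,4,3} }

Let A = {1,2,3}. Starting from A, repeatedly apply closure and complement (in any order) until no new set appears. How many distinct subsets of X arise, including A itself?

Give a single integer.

4

X∖A={0,4}, int(X∖A)=∅, hence cl(A)={1,2,0,4,3}
Orbit (k=closure, c=complement):
  1. A     = {1,2,3}
  2. kA    = {1,2,0,4,3}
  3. cA    = {0,4}
  4. ckA   = ∅
(closed under both — stop)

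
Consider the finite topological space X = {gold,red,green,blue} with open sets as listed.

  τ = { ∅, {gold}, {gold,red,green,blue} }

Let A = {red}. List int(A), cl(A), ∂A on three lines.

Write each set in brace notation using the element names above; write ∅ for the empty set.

opens ⊆ A: ∅; union → int = ∅
complement {gold,green,blue}; its interior {gold}; cl(A) = X∖{gold} = {red,green,blue}
boundary = {red,green,blue} ∖ ∅ = {red,green,blue}

int(A) = ∅
cl(A)  = {red,green,blue}
∂A     = {red,green,blue}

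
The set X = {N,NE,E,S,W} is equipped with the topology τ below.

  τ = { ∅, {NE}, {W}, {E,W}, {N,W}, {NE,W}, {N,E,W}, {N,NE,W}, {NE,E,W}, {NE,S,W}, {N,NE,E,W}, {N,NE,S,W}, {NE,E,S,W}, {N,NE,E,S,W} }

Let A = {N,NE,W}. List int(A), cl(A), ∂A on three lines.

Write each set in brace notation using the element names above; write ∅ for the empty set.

U open, U⊆A: ∅, {NE}, {W}, {NE,W}, {N,W}, {N,NE,W}. int(A) = ⋃ = {N,NE,W}
X∖A={E,S}, int(X∖A)=∅, hence cl(A)={N,NE,E,S,W}
∂A: remove int from cl → {E,S}

int(A) = {N,NE,W}
cl(A)  = {N,NE,E,S,W}
∂A     = {E,S}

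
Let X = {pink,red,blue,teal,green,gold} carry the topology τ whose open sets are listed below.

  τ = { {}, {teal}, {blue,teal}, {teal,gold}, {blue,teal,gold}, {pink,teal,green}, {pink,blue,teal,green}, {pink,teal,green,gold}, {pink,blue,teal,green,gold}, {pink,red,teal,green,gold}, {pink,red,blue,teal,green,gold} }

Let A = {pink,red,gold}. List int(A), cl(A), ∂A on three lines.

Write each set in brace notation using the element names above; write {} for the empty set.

int(A) = {}
cl(A)  = {pink,red,green,gold}
∂A     = {pink,red,green,gold}

interior: largest open inside A is {} (from {})
cl via duality: int({blue,teal,green}) = {blue,teal}, so X∖{blue,teal} = {pink,red,green,gold}
cl∖int = {pink,red,green,gold}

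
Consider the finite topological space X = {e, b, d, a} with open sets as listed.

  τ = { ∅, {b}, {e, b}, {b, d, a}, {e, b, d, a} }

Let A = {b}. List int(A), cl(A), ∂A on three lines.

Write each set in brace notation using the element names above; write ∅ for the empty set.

interior: largest open inside A is {b} (from ∅, {b})
cl via duality: int({e, d, a}) = ∅, so X∖∅ = {e, b, d, a}
cl∖int = {e, d, a}

int(A) = {b}
cl(A)  = {e, b, d, a}
∂A     = {e, d, a}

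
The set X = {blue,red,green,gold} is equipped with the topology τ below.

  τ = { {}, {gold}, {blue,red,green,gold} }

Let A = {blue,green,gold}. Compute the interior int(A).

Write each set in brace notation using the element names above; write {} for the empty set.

{gold}

opens ⊆ A: {}, {gold}; union → int = {gold}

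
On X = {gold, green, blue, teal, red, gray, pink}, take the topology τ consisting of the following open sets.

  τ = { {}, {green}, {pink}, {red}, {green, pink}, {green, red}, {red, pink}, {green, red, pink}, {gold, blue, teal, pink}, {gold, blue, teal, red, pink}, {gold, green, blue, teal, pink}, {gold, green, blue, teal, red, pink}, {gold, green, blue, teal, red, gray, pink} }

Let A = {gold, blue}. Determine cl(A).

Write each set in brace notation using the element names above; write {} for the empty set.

{gold, blue, teal, gray}

complement {green, teal, red, gray, pink}; its interior {green, red, pink}; cl(A) = X∖{green, red, pink} = {gold, blue, teal, gray}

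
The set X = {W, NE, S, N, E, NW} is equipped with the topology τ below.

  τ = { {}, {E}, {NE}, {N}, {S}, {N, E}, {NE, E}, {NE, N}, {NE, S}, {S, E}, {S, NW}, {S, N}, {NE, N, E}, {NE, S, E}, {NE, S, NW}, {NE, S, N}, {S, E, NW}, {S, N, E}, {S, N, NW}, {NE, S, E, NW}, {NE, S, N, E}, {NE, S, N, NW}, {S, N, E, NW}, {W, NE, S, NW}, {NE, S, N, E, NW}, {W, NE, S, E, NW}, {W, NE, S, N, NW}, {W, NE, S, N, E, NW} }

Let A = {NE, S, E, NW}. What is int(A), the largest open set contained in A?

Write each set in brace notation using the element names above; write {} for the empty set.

{NE, S, E, NW}

opens ⊆ A: {}, {S}, {E}, {NE}, {S, NW}, {S, E}, {NE, S}, {NE, E}, {NE, S, E}, {NE, S, NW}, {S, E, NW}, {NE, S, E, NW}; union → int = {NE, S, E, NW}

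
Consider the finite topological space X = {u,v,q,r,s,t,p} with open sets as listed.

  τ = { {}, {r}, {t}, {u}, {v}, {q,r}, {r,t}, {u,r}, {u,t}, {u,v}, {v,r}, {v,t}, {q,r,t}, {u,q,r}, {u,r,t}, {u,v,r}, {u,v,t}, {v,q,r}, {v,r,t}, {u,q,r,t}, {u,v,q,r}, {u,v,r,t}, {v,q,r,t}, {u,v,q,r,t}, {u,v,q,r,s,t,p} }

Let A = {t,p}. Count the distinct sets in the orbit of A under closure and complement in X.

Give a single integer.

6

cl via duality: int({u,v,q,r,s}) = {u,v,q,r}, so X∖{u,v,q,r} = {s,t,p}
Write k for closure, c for complement:
  1. A     = {t,p}
  2. kA    = {s,t,p}
  3. cA    = {u,v,q,r,s}
  4. ckA   = {u,v,q,r}
  5. kcA   = {u,v,q,r,s,p}
  6. ckcA  = {t}
applying k or c yields no new set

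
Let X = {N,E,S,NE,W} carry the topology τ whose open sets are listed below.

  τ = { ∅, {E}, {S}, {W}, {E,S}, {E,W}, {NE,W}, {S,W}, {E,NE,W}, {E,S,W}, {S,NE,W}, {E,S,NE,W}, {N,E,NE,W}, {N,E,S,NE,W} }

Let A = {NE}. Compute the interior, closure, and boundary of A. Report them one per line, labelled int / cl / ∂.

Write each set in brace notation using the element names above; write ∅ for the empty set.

open subsets of A: ∅; so int(A) = ∅
closure: X∖int(X∖A) = X∖{E,S,W} = {N,NE}
∂A = {N,NE} minus ∅ = {N,NE}

int(A) = ∅
cl(A)  = {N,NE}
∂A     = {N,NE}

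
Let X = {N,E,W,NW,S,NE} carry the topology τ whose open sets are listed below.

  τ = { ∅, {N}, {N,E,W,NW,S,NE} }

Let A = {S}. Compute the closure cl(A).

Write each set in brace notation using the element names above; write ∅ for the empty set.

{E,W,NW,S,NE}

cl via duality: int({N,E,W,NW,NE}) = {N}, so X∖{N} = {E,W,NW,S,NE}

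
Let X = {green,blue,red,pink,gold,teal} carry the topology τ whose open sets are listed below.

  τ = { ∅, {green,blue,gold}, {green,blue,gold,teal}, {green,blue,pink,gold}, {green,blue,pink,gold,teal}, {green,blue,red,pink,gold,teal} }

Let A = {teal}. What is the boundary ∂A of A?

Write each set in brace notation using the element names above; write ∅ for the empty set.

{red,teal}

open subsets of A: ∅; so int(A) = ∅
closure: X∖int(X∖A) = X∖{green,blue,pink,gold} = {red,teal}
∂A = {red,teal} minus ∅ = {red,teal}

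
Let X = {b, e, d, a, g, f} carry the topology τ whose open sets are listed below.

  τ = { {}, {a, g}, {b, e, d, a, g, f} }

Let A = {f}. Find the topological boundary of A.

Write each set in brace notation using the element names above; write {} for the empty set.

interior: largest open inside A is {} (from {})
cl via duality: int({b, e, d, a, g}) = {a, g}, so X∖{a, g} = {b, e, d, f}
cl∖int = {b, e, d, f}

{b, e, d, f}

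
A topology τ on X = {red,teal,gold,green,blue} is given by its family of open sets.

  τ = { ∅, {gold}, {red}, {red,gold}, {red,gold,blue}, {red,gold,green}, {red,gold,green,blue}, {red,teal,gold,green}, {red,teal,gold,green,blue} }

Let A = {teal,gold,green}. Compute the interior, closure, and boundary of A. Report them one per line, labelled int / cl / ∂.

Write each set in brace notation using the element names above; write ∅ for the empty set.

U open, U⊆A: ∅, {gold}. int(A) = ⋃ = {gold}
X∖A={red,blue}, int(X∖A)={red}, hence cl(A)={teal,gold,green,blue}
∂A: remove int from cl → {teal,green,blue}

int(A) = {gold}
cl(A)  = {teal,gold,green,blue}
∂A     = {teal,green,blue}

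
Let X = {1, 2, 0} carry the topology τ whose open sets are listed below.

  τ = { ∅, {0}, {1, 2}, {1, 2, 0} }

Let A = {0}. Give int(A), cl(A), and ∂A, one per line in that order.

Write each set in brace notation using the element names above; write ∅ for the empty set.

interior: largest open inside A is {0} (from ∅, {0})
cl via duality: int({1, 2}) = {1, 2}, so X∖{1, 2} = {0}
cl∖int = ∅

int(A) = {0}
cl(A)  = {0}
∂A     = ∅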